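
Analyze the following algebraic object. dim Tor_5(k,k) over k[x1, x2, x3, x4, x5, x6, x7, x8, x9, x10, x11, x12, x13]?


Koszul: C(n,i)=C(13,5)=1287


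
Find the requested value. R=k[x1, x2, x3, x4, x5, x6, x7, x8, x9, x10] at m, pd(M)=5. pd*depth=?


pd+depth=10
depth=10-5=5
pd*depth=5*5=25


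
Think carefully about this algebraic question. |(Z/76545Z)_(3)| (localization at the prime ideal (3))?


3-primary part: 76545=3^7*35
Size=3^7=2187


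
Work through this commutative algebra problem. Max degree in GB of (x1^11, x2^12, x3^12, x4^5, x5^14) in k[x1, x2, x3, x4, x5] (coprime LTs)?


Pure powers, coprime LTs => already GB.
Degrees: 11, 12, 12, 5, 14
Max=14


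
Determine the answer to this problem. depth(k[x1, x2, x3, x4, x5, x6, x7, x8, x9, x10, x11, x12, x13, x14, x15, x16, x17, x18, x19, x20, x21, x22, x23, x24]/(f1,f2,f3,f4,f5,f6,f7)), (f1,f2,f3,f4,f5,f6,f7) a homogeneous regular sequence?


depth(R)=24
depth(R/I)=24-7=17


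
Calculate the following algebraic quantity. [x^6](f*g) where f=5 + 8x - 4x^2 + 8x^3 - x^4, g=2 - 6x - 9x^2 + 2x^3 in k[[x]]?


[x^6] = sum a_i*b_j, i+j=6
  8*2=16
  -1*-9=9
Sum=25


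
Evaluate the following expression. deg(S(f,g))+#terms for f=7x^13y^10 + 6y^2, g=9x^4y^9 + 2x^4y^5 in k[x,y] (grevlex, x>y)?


LT(f)=7x^13y^10, LT(g)=9x^4y^9
lcm(LM)=x^13y^10
S(f,g) (scaled by 63 to clear denominators) = 9*f - 7x^9y*g = -14x^13y^6 + 54y^2
2 terms, deg 19.
19+2=21


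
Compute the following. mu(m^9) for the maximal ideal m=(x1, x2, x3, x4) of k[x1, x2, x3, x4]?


Graded Nakayama: mu(m^d) = dim_k (m^d/m^(d+1)) = #degree-9 monomials in 4 vars
C(n+d-1,d)=C(12,9)=220


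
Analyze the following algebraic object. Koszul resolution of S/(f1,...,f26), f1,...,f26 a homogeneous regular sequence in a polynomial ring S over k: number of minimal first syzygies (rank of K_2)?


Regular sequence => Koszul complex is the minimal free resolution.
Syz_1 minimally generated by Koszul relations f_i*e_j - f_j*e_i (i<j): mu(Syz_1) = beta_2 = C(m,2) = m(m-1)/2
m=26
26*25/2 = 325


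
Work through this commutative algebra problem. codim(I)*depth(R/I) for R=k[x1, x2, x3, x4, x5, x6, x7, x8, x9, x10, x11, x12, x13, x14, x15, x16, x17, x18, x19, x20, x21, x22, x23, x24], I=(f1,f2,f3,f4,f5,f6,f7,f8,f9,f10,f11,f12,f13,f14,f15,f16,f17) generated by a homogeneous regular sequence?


codim=17, depth=dim(R/I)=24-17=7
Product=17*7=119


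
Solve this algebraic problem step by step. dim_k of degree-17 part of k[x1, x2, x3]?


C(d+n-1,n-1)=C(19,2)=171


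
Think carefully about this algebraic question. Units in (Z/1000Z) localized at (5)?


Local ring = Z/125Z.
phi(125) = 5^2*(5-1) = 100


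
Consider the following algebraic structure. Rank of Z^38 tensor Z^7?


rank(M(x)N) = rank(M)*rank(N)
38*7 = 266


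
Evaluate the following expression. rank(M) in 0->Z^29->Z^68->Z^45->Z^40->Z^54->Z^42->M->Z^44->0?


Alt sum=0:
(-1)^0*29 + (-1)^1*68 + (-1)^2*45 + (-1)^3*40 + (-1)^4*54 + (-1)^5*42 + (-1)^6*? + (-1)^7*44=0
rank(M)=66


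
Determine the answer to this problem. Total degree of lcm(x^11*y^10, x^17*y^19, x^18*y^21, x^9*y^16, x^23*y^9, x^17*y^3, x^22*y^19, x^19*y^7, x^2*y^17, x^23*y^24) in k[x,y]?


lcm = componentwise max:
x: max(11,17,18,9,23,17,22,19,2,23)=23
y: max(10,19,21,16,9,3,19,7,17,24)=24
Total=23+24=47


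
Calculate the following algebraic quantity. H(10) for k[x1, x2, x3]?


C(d+n-1,n-1)=C(12,2)=66


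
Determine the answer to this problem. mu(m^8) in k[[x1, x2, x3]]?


C(n+d-1,d)=C(10,8)=45


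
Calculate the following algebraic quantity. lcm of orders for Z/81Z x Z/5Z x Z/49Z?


Exponent = lcm of the cyclic orders; pairwise coprime => product.
3^4*5^1*7^2=81*5*49=19845


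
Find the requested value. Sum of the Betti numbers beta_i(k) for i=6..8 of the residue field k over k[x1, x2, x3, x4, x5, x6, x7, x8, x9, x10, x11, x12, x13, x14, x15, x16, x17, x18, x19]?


Koszul resolution: beta_i(k)=C(n,i), n=19
C(19,6)=27132, C(19,7)=50388, C(19,8)=75582
Sum=153102


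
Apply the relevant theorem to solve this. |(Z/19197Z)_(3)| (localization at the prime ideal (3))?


3-primary part: 19197=3^5*79
Size=3^5=243


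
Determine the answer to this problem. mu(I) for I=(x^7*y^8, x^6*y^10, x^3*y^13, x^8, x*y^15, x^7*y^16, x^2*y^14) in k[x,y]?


Remove redundant (divisible by others).
x^7*y^16 redundant.
Min: x^8, x^7*y^8, x^6*y^10, x^3*y^13, x^2*y^14, x*y^15
Count=6


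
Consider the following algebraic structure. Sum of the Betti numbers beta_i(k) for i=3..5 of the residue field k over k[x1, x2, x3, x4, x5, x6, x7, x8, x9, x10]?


Koszul resolution: beta_i(k)=C(n,i), n=10
C(10,3)=120, C(10,4)=210, C(10,5)=252
Sum=582


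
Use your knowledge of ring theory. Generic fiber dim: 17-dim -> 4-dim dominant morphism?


dim(fiber)=dim(X)-dim(Y)=17-4=13


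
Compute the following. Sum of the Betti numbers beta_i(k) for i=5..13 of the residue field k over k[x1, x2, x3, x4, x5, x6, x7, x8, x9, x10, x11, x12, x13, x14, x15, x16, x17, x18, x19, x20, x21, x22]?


Koszul resolution: beta_i(k)=C(n,i), n=22
C(22,5)=26334, C(22,6)=74613, C(22,7)=170544, C(22,8)=319770, C(22,9)=497420, C(22,10)=646646, C(22,11)=705432, C(22,12)=646646, C(22,13)=497420
Sum=3584825


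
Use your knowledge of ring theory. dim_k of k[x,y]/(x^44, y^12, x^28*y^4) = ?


k[x,y]/I, I = (x^44, y^12, x^28*y^4)
Rect: 44x12=528. Corner: (44-28)x(12-4)=128.
dim = 528-128 = 400


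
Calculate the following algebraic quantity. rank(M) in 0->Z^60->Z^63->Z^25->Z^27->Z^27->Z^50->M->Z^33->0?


Alt sum=0:
(-1)^0*60 + (-1)^1*63 + (-1)^2*25 + (-1)^3*27 + (-1)^4*27 + (-1)^5*50 + (-1)^6*? + (-1)^7*33=0
rank(M)=61


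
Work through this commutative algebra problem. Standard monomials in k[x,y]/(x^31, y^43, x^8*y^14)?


k[x,y]/I, I = (x^31, y^43, x^8*y^14)
Rect: 31x43=1333. Corner: (31-8)x(43-14)=667.
dim = 1333-667 = 666


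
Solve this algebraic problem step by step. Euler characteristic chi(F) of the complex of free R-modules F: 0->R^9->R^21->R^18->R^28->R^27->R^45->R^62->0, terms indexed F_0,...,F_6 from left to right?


chi = sum (-1)^i * rank:
(-1)^0*9=9
(-1)^1*21=-21
(-1)^2*18=18
(-1)^3*28=-28
(-1)^4*27=27
(-1)^5*45=-45
(-1)^6*62=62
chi=22


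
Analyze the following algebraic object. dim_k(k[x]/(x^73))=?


Basis: 1,x,...,x^72
dim=73


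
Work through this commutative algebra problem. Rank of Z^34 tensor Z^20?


rank(M(x)N) = rank(M)*rank(N)
34*20 = 680


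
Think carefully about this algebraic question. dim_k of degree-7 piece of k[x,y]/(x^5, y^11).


k[x,y], I = (x^5, y^11), d = 7
Need i < 5 and d-i < 11.
Range: 0 <= i <= 4.
H(7) = 5


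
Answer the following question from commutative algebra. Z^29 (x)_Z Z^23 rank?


rank(M(x)N) = rank(M)*rank(N)
29*23 = 667


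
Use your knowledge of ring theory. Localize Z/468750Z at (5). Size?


5-primary part: 468750=5^7*6
Size=5^7=78125


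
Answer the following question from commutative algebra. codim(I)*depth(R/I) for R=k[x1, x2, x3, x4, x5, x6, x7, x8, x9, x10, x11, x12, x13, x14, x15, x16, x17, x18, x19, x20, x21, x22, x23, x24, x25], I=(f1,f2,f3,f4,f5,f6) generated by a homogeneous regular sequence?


codim=6, depth=dim(R/I)=25-6=19
Product=6*19=114


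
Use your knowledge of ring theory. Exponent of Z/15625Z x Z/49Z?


Exponent = lcm of the cyclic orders; pairwise coprime => product.
5^6*7^2=15625*49=765625


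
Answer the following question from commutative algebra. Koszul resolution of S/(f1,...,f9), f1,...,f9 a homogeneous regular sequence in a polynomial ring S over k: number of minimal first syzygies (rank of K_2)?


Regular sequence => Koszul complex is the minimal free resolution.
Syz_1 minimally generated by Koszul relations f_i*e_j - f_j*e_i (i<j): mu(Syz_1) = beta_2 = C(m,2) = m(m-1)/2
m=9
9*8/2 = 36


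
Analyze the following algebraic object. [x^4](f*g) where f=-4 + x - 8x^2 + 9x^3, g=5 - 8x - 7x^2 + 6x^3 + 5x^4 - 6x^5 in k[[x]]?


[x^4] = sum a_i*b_j, i+j=4
  -4*5=-20
  1*6=6
  -8*-7=56
  9*-8=-72
Sum=-30


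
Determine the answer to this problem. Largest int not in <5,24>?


gcd(5,24)=1 => F=ab-a-b=5*24-5-24=120-29=91


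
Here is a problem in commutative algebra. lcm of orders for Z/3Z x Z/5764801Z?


Exponent = lcm of the cyclic orders; pairwise coprime => product.
3^1*7^8=3*5764801=17294403


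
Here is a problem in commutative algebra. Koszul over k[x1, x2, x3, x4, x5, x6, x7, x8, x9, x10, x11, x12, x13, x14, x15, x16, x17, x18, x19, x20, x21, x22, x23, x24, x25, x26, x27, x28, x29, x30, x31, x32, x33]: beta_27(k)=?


C(n,i)=C(33,27)=1107568


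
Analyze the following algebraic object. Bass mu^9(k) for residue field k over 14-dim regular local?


C(n,i)=C(14,9)=2002


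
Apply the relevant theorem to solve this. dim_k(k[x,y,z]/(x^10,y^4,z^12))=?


Basis: x^iy^jz^k, i<10,j<4,k<12
10*4*12=480


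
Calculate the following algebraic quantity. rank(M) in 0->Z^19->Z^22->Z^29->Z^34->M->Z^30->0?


Alt sum=0:
(-1)^0*19 + (-1)^1*22 + (-1)^2*29 + (-1)^3*34 + (-1)^4*? + (-1)^5*30=0
rank(M)=38


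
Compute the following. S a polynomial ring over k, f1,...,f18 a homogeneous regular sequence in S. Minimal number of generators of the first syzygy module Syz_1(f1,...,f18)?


Regular sequence => Koszul complex is the minimal free resolution.
Syz_1 minimally generated by Koszul relations f_i*e_j - f_j*e_i (i<j): mu(Syz_1) = beta_2 = C(m,2) = m(m-1)/2
m=18
18*17/2 = 153


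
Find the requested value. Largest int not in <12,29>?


gcd(12,29)=1 => F=ab-a-b=12*29-12-29=348-41=307


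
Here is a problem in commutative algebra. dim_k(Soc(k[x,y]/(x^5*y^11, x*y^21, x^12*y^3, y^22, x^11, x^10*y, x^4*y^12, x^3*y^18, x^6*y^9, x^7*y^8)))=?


Socle = ann(m) = span of standard monomials u with x*u, y*u in I (staircase corners).
Redundant generators: x^12*y^3
Minimal generators: x^11, x^10*y, x^7*y^8, x^6*y^9, x^5*y^11, x^4*y^12, x^3*y^18, x*y^21, y^22
Corners: y^21, x^2y^20, x^3y^17, x^4y^11, x^5y^10, x^6y^8, x^9y^7, x^10
Socle dim=8


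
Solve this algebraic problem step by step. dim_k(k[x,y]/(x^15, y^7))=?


Basis: x^i*y^j, i<15, j<7
15*7=105


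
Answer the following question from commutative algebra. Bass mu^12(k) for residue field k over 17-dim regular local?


C(n,i)=C(17,12)=6188


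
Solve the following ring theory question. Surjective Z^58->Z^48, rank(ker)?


rank(ker) = 58-48 = 10


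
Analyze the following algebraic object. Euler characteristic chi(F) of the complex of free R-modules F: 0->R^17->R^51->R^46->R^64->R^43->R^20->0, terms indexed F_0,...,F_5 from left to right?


chi = sum (-1)^i * rank:
(-1)^0*17=17
(-1)^1*51=-51
(-1)^2*46=46
(-1)^3*64=-64
(-1)^4*43=43
(-1)^5*20=-20
chi=-29


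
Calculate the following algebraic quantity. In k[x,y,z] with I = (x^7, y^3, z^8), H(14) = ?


Need i<7, j<3, k<8 with i+j+k=14.
For each i, j ranges over max(0,14-i-7)..min(2,14-i):
  i=0: j in [7,2] -> 0
  i=1: j in [6,2] -> 0
  i=2: j in [5,2] -> 0
  i=3: j in [4,2] -> 0
  i=4: j in [3,2] -> 0
  i=5: j in [2,2] -> 1
  i=6: j in [1,2] -> 2
H(14) = 0+0+0+0+0+1+2 = 3


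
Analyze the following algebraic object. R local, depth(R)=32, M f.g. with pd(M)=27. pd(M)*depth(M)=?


pd+depth=32
depth=32-27=5
pd*depth=27*5=135


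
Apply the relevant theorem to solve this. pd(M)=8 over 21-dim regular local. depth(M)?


pd+depth=depth(R)=21
depth=21-8=13


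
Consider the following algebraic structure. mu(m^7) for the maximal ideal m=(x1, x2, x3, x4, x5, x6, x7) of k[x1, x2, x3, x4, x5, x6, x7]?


Graded Nakayama: mu(m^d) = dim_k (m^d/m^(d+1)) = #degree-7 monomials in 7 vars
C(n+d-1,d)=C(13,7)=1716


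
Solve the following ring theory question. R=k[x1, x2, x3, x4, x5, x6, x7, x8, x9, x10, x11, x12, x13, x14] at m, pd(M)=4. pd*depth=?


pd+depth=14
depth=14-4=10
pd*depth=4*10=40


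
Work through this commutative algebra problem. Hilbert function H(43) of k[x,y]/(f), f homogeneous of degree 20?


H(t)=d for t>=d-1.
d=20, t=43
H(43)=20


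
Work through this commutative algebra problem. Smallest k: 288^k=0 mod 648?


288^k mod 648:
k=1: 288
k=2: 0
First zero at k = 2


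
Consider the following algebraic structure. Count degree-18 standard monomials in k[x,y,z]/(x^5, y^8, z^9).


Need i<5, j<8, k<9 with i+j+k=18.
For each i, j ranges over max(0,18-i-8)..min(7,18-i):
  i=0: j in [10,7] -> 0
  i=1: j in [9,7] -> 0
  i=2: j in [8,7] -> 0
  i=3: j in [7,7] -> 1
  i=4: j in [6,7] -> 2
H(18) = 0+0+0+1+2 = 3


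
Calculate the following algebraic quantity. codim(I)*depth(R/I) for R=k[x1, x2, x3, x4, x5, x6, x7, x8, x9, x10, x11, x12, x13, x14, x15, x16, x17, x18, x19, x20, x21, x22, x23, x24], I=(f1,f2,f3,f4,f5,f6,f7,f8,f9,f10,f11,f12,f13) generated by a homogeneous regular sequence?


codim=13, depth=dim(R/I)=24-13=11
Product=13*11=143


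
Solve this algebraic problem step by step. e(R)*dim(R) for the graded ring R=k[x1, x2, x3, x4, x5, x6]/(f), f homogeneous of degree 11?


e(R)=deg(f)=11, dim(R)=6-1=5
e*dim=11*5=55


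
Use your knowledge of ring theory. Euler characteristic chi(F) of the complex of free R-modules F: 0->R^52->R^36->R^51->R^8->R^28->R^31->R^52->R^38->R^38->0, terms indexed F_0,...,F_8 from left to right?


chi = sum (-1)^i * rank:
(-1)^0*52=52
(-1)^1*36=-36
(-1)^2*51=51
(-1)^3*8=-8
(-1)^4*28=28
(-1)^5*31=-31
(-1)^6*52=52
(-1)^7*38=-38
(-1)^8*38=38
chi=108


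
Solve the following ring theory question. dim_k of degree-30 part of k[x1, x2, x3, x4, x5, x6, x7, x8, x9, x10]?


C(d+n-1,n-1)=C(39,9)=211915132


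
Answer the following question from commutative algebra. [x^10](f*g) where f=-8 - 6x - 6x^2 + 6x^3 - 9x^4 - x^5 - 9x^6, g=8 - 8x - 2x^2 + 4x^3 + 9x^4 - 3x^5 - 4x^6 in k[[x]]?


[x^10] = sum a_i*b_j, i+j=10
  -9*-4=36
  -1*-3=3
  -9*9=-81
Sum=-42


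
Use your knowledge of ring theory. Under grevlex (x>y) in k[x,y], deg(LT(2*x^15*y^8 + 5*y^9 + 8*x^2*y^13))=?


LT: 2*x^15*y^8
deg_x=15, deg_y=8
Total=15+8=23


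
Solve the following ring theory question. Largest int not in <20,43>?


gcd(20,43)=1 => F=ab-a-b=20*43-20-43=860-63=797


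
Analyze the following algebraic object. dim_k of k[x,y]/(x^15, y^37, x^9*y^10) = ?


k[x,y]/I, I = (x^15, y^37, x^9*y^10)
Rect: 15x37=555. Corner: (15-9)x(37-10)=162.
dim = 555-162 = 393


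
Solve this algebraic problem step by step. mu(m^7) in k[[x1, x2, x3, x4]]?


C(n+d-1,d)=C(10,7)=120


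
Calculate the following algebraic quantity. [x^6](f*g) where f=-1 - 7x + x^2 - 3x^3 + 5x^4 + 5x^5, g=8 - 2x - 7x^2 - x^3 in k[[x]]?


[x^6] = sum a_i*b_j, i+j=6
  -3*-1=3
  5*-7=-35
  5*-2=-10
Sum=-42


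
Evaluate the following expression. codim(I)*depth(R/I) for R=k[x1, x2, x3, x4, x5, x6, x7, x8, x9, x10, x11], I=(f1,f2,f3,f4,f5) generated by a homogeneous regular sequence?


codim=5, depth=dim(R/I)=11-5=6
Product=5*6=30


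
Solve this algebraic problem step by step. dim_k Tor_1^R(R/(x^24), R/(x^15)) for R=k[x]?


Tor_1(R/I,R/J)=(I cap J)/IJ=(x^24)/(x^39)
dim=39-24=min(24,15)=15


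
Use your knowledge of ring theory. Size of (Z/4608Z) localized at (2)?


2-primary part: 4608=2^9*9
Size=2^9=512


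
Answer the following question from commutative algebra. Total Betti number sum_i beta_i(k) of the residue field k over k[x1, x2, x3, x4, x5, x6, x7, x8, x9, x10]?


Koszul resolution: beta_i(k)=C(n,i), n=10
sum_i C(10,i) = 2^10 = 1024


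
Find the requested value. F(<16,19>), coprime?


gcd(16,19)=1 => F=ab-a-b=16*19-16-19=304-35=269


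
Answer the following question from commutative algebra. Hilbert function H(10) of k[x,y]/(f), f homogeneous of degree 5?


H(t)=d for t>=d-1.
d=5, t=10
H(10)=5


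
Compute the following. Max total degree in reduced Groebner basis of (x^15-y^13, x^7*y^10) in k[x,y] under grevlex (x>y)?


LT(f1)=x^15, LT(f2)=x^7y^10, lcm=x^15y^10
S(f1,f2) = y^10*f1 - x^8*f2 = -y^23
Reduced GB = {f1, f2, y^23}; degrees 15, 17, 23
Max = 23


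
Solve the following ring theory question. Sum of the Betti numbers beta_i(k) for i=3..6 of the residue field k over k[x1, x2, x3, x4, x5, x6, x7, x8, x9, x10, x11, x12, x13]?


Koszul resolution: beta_i(k)=C(n,i), n=13
C(13,3)=286, C(13,4)=715, C(13,5)=1287, C(13,6)=1716
Sum=4004


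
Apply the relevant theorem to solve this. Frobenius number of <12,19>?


gcd(12,19)=1 => F=ab-a-b=12*19-12-19=228-31=197


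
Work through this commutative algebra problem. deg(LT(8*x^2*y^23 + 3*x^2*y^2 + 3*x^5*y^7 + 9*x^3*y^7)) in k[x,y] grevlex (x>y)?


LT: 8*x^2*y^23
deg_x=2, deg_y=23
Total=2+23=25


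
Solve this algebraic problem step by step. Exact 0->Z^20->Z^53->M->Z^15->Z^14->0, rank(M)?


Alt sum=0:
(-1)^0*20 + (-1)^1*53 + (-1)^2*? + (-1)^3*15 + (-1)^4*14=0
rank(M)=34


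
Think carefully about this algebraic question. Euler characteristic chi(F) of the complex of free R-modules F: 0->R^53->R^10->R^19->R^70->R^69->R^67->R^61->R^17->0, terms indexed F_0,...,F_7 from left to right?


chi = sum (-1)^i * rank:
(-1)^0*53=53
(-1)^1*10=-10
(-1)^2*19=19
(-1)^3*70=-70
(-1)^4*69=69
(-1)^5*67=-67
(-1)^6*61=61
(-1)^7*17=-17
chi=38


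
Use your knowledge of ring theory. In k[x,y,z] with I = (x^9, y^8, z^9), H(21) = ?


Need i<9, j<8, k<9 with i+j+k=21.
For each i, j ranges over max(0,21-i-8)..min(7,21-i):
  i=0: j in [13,7] -> 0
  i=1: j in [12,7] -> 0
  i=2: j in [11,7] -> 0
  i=3: j in [10,7] -> 0
  i=4: j in [9,7] -> 0
  i=5: j in [8,7] -> 0
  i=6: j in [7,7] -> 1
  i=7: j in [6,7] -> 2
  i=8: j in [5,7] -> 3
H(21) = 0+0+0+0+0+0+1+2+3 = 6


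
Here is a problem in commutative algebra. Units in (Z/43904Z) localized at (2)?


Local ring = Z/128Z.
phi(128) = 2^6*(2-1) = 64


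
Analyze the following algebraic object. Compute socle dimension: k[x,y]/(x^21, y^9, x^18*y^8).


Socle = ann(m) = span of standard monomials u with x*u, y*u in I (staircase corners).
Minimal generators: x^21, x^18*y^8, y^9
Corners: x^17y^8, x^20y^7
Socle dim=2


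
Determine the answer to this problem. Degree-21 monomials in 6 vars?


C(d+n-1,n-1)=C(26,5)=65780


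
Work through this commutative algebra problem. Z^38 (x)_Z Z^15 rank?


rank(M(x)N) = rank(M)*rank(N)
38*15 = 570


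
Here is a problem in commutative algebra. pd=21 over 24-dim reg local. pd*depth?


pd+depth=24
depth=24-21=3
pd*depth=21*3=63


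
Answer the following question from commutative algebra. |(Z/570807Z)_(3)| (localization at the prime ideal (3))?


3-primary part: 570807=3^9*29
Size=3^9=19683


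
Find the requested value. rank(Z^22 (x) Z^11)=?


rank(M(x)N) = rank(M)*rank(N)
22*11 = 242


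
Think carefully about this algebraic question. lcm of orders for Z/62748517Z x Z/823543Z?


Exponent = lcm of the cyclic orders; pairwise coprime => product.
13^7*7^7=62748517*823543=51676101935731


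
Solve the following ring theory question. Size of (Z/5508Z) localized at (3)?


3-primary part: 5508=3^4*68
Size=3^4=81


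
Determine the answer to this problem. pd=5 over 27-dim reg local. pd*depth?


pd+depth=27
depth=27-5=22
pd*depth=5*22=110


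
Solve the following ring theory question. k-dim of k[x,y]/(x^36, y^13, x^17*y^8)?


k[x,y]/I, I = (x^36, y^13, x^17*y^8)
Rect: 36x13=468. Corner: (36-17)x(13-8)=95.
dim = 468-95 = 373


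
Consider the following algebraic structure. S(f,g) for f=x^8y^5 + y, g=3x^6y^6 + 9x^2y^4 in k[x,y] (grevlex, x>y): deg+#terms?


LT(f)=x^8y^5, LT(g)=3x^6y^6
lcm(LM)=x^8y^6
S(f,g) (scaled by 3 to clear denominators) = 3y*f - x^2*g = -9x^4y^4 + 3y^2
2 terms, deg 8.
8+2=10


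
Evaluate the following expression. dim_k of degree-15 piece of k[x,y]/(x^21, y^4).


k[x,y], I = (x^21, y^4), d = 15
Need i < 21 and d-i < 4.
Range: 12 <= i <= 15.
H(15) = 4


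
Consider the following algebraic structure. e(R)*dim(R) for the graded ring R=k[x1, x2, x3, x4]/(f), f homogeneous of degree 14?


e(R)=deg(f)=14, dim(R)=4-1=3
e*dim=14*3=42


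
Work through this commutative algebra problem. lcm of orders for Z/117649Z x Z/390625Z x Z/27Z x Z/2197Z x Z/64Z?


Exponent = lcm of the cyclic orders; pairwise coprime => product.
7^6*5^8*3^3*13^3*2^6=117649*390625*27*2197*64=174470525775000000


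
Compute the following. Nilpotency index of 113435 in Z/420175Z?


113435^k mod 420175:
k=1: 113435
k=2: 60025
k=3: 0
First zero at k = 3


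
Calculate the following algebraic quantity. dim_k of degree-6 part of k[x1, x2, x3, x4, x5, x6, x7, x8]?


C(d+n-1,n-1)=C(13,7)=1716


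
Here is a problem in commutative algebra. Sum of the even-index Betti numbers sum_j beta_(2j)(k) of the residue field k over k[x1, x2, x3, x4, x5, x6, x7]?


Koszul resolution: beta_i(k)=C(n,i), n=7
sum_even C(7,i) = 2^(n-1) = 2^6 = 64


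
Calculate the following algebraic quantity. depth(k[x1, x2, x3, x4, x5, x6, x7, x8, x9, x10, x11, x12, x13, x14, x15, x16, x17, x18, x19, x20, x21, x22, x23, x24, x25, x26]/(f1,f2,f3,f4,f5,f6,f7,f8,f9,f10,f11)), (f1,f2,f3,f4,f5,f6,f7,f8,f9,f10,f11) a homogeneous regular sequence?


depth(R)=26
depth(R/I)=26-11=15


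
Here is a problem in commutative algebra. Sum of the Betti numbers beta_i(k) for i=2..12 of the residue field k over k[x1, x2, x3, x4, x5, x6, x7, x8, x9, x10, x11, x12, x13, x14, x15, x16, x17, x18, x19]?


Koszul resolution: beta_i(k)=C(n,i), n=19
C(19,2)=171, C(19,3)=969, C(19,4)=3876, C(19,5)=11628, C(19,6)=27132, C(19,7)=50388, C(19,8)=75582, C(19,9)=92378, C(19,10)=92378, C(19,11)=75582, C(19,12)=50388
Sum=480472


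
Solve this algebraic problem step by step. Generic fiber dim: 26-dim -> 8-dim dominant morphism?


dim(fiber)=dim(X)-dim(Y)=26-8=18


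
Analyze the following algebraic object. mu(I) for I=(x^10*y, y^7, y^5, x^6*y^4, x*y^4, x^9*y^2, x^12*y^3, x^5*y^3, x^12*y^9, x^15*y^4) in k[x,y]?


Remove redundant (divisible by others).
x^12*y^9 redundant.
x^15*y^4 redundant.
x^12*y^3 redundant.
x^6*y^4 redundant.
y^7 redundant.
Min: x^10*y, x^9*y^2, x^5*y^3, x*y^4, y^5
Count=5


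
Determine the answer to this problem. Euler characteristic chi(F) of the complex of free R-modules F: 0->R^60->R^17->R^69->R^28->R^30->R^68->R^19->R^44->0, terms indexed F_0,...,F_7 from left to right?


chi = sum (-1)^i * rank:
(-1)^0*60=60
(-1)^1*17=-17
(-1)^2*69=69
(-1)^3*28=-28
(-1)^4*30=30
(-1)^5*68=-68
(-1)^6*19=19
(-1)^7*44=-44
chi=21


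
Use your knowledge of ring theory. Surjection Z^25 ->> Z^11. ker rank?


rank(ker) = 25-11 = 14


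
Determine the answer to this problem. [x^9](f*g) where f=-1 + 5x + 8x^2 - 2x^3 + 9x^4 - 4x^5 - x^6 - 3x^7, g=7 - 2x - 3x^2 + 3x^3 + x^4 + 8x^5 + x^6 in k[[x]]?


[x^9] = sum a_i*b_j, i+j=9
  -2*1=-2
  9*8=72
  -4*1=-4
  -1*3=-3
  -3*-3=9
Sum=72


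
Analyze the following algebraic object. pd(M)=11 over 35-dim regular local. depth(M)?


pd+depth=depth(R)=35
depth=35-11=24


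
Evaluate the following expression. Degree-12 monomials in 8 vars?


C(d+n-1,n-1)=C(19,7)=50388


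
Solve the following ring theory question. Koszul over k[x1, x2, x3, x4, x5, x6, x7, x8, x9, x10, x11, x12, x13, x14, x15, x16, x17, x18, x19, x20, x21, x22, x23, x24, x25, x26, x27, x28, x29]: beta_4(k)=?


C(n,i)=C(29,4)=23751


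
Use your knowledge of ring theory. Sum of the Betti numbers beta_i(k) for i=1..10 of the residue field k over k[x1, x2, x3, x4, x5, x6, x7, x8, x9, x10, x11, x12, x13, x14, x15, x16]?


Koszul resolution: beta_i(k)=C(n,i), n=16
C(16,1)=16, C(16,2)=120, C(16,3)=560, C(16,4)=1820, C(16,5)=4368, C(16,6)=8008, C(16,7)=11440, C(16,8)=12870, C(16,9)=11440, C(16,10)=8008
Sum=58650


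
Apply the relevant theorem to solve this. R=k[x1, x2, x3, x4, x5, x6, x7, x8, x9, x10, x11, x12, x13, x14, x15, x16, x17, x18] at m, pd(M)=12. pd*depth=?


pd+depth=18
depth=18-12=6
pd*depth=12*6=72


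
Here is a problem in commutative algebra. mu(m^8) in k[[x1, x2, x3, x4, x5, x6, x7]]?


C(n+d-1,d)=C(14,8)=3003


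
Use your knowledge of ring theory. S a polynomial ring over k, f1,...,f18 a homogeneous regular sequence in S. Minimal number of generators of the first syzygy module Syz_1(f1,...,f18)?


Regular sequence => Koszul complex is the minimal free resolution.
Syz_1 minimally generated by Koszul relations f_i*e_j - f_j*e_i (i<j): mu(Syz_1) = beta_2 = C(m,2) = m(m-1)/2
m=18
18*17/2 = 153


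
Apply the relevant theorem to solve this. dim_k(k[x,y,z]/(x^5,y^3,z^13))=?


Basis: x^iy^jz^k, i<5,j<3,k<13
5*3*13=195


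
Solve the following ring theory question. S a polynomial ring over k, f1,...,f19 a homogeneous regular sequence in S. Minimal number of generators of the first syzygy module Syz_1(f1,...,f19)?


Regular sequence => Koszul complex is the minimal free resolution.
Syz_1 minimally generated by Koszul relations f_i*e_j - f_j*e_i (i<j): mu(Syz_1) = beta_2 = C(m,2) = m(m-1)/2
m=19
19*18/2 = 171


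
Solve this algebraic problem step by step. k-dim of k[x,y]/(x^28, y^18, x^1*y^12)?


k[x,y]/I, I = (x^28, y^18, x^1*y^12)
Rect: 28x18=504. Corner: (28-1)x(18-12)=162.
dim = 504-162 = 342


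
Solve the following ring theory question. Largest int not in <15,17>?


gcd(15,17)=1 => F=ab-a-b=15*17-15-17=255-32=223


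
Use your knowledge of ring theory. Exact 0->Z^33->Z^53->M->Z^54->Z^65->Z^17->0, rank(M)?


Alt sum=0:
(-1)^0*33 + (-1)^1*53 + (-1)^2*? + (-1)^3*54 + (-1)^4*65 + (-1)^5*17=0
rank(M)=26


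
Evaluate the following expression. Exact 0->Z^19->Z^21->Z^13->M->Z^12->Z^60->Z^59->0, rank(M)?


Alt sum=0:
(-1)^0*19 + (-1)^1*21 + (-1)^2*13 + (-1)^3*? + (-1)^4*12 + (-1)^5*60 + (-1)^6*59=0
rank(M)=22


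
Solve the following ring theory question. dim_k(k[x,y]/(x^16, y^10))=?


Basis: x^i*y^j, i<16, j<10
16*10=160


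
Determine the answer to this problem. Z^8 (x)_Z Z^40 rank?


rank(M(x)N) = rank(M)*rank(N)
8*40 = 320


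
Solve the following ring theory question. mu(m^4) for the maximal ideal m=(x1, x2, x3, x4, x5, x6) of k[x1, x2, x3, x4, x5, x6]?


Graded Nakayama: mu(m^d) = dim_k (m^d/m^(d+1)) = #degree-4 monomials in 6 vars
C(n+d-1,d)=C(9,4)=126


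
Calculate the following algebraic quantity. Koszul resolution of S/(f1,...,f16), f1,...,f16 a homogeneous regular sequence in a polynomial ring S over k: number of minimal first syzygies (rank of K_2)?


Regular sequence => Koszul complex is the minimal free resolution.
Syz_1 minimally generated by Koszul relations f_i*e_j - f_j*e_i (i<j): mu(Syz_1) = beta_2 = C(m,2) = m(m-1)/2
m=16
16*15/2 = 120


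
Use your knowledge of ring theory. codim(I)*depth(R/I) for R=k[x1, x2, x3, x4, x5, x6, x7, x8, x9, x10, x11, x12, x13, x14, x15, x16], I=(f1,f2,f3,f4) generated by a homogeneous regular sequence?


codim=4, depth=dim(R/I)=16-4=12
Product=4*12=48


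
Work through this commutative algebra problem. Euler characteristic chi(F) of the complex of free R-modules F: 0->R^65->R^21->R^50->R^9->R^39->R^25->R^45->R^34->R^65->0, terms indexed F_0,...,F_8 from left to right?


chi = sum (-1)^i * rank:
(-1)^0*65=65
(-1)^1*21=-21
(-1)^2*50=50
(-1)^3*9=-9
(-1)^4*39=39
(-1)^5*25=-25
(-1)^6*45=45
(-1)^7*34=-34
(-1)^8*65=65
chi=175


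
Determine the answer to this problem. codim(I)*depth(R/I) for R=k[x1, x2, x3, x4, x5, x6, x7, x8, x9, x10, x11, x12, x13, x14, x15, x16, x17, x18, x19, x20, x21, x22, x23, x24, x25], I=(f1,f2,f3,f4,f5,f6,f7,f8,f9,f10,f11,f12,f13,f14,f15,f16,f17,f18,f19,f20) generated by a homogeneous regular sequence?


codim=20, depth=dim(R/I)=25-20=5
Product=20*5=100


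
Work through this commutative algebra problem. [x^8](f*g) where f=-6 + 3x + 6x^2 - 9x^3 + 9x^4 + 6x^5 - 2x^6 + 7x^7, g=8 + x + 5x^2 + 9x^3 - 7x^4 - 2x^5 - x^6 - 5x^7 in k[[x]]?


[x^8] = sum a_i*b_j, i+j=8
  3*-5=-15
  6*-1=-6
  -9*-2=18
  9*-7=-63
  6*9=54
  -2*5=-10
  7*1=7
Sum=-15


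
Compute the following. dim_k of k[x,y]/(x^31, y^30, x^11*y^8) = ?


k[x,y]/I, I = (x^31, y^30, x^11*y^8)
Rect: 31x30=930. Corner: (31-11)x(30-8)=440.
dim = 930-440 = 490


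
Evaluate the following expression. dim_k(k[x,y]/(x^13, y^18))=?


Basis: x^i*y^j, i<13, j<18
13*18=234


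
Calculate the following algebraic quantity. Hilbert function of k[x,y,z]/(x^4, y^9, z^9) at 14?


Need i<4, j<9, k<9 with i+j+k=14.
For each i, j ranges over max(0,14-i-8)..min(8,14-i):
  i=0: j in [6,8] -> 3
  i=1: j in [5,8] -> 4
  i=2: j in [4,8] -> 5
  i=3: j in [3,8] -> 6
H(14) = 3+4+5+6 = 18


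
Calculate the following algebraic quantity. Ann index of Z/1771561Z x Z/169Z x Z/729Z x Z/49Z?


Exponent = lcm of the cyclic orders; pairwise coprime => product.
11^6*13^2*3^6*7^2=1771561*169*729*49=10694646251289


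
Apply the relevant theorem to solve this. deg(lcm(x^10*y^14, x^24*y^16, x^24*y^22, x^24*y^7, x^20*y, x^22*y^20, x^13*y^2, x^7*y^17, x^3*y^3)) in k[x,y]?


lcm = componentwise max:
x: max(10,24,24,24,20,22,13,7,3)=24
y: max(14,16,22,7,1,20,2,17,3)=22
Total=24+22=46


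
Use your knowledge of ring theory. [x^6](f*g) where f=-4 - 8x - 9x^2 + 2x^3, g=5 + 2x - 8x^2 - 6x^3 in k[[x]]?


[x^6] = sum a_i*b_j, i+j=6
  2*-6=-12
Sum=-12


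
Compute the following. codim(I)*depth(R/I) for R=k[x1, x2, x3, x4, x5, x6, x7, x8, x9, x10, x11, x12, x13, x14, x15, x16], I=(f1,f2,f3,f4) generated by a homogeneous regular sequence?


codim=4, depth=dim(R/I)=16-4=12
Product=4*12=48


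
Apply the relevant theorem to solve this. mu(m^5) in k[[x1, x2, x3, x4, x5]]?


C(n+d-1,d)=C(9,5)=126


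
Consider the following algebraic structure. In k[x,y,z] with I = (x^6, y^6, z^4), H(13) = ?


Need i<6, j<6, k<4 with i+j+k=13.
For each i, j ranges over max(0,13-i-3)..min(5,13-i):
  i=0: j in [10,5] -> 0
  i=1: j in [9,5] -> 0
  i=2: j in [8,5] -> 0
  i=3: j in [7,5] -> 0
  i=4: j in [6,5] -> 0
  i=5: j in [5,5] -> 1
H(13) = 0+0+0+0+0+1 = 1


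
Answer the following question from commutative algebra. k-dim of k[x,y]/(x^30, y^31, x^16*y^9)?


k[x,y]/I, I = (x^30, y^31, x^16*y^9)
Rect: 30x31=930. Corner: (30-16)x(31-9)=308.
dim = 930-308 = 622


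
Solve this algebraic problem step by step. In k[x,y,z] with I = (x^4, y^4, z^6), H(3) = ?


Need i<4, j<4, k<6 with i+j+k=3.
For each i, j ranges over max(0,3-i-5)..min(3,3-i):
  i=0: j in [0,3] -> 4
  i=1: j in [0,2] -> 3
  i=2: j in [0,1] -> 2
  i=3: j in [0,0] -> 1
H(3) = 4+3+2+1 = 10


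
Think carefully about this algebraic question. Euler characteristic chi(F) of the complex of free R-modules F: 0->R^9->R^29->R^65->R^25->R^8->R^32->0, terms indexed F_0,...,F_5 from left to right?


chi = sum (-1)^i * rank:
(-1)^0*9=9
(-1)^1*29=-29
(-1)^2*65=65
(-1)^3*25=-25
(-1)^4*8=8
(-1)^5*32=-32
chi=-4


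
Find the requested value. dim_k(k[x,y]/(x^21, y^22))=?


Basis: x^i*y^j, i<21, j<22
21*22=462


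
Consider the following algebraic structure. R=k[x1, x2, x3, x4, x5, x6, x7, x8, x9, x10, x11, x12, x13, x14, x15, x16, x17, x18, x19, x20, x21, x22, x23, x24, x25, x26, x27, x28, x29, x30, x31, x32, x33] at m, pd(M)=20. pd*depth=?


pd+depth=33
depth=33-20=13
pd*depth=20*13=260


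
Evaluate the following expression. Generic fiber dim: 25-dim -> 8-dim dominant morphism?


dim(fiber)=dim(X)-dim(Y)=25-8=17


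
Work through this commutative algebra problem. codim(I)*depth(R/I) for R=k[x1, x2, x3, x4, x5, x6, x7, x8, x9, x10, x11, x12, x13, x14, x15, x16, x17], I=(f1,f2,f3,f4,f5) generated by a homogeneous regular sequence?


codim=5, depth=dim(R/I)=17-5=12
Product=5*12=60


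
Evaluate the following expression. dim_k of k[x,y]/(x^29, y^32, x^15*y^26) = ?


k[x,y]/I, I = (x^29, y^32, x^15*y^26)
Rect: 29x32=928. Corner: (29-15)x(32-26)=84.
dim = 928-84 = 844


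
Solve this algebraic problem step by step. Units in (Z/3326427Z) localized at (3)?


Local ring = Z/19683Z.
phi(19683) = 3^8*(3-1) = 13122


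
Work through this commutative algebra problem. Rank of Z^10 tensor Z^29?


rank(M(x)N) = rank(M)*rank(N)
10*29 = 290


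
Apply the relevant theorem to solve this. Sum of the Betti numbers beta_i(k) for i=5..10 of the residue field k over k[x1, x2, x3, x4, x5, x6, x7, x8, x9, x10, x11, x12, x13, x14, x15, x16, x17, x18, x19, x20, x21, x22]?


Koszul resolution: beta_i(k)=C(n,i), n=22
C(22,5)=26334, C(22,6)=74613, C(22,7)=170544, C(22,8)=319770, C(22,9)=497420, C(22,10)=646646
Sum=1735327


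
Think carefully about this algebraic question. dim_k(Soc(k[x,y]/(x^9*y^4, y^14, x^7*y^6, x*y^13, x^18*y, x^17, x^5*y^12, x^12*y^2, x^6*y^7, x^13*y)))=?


Socle = ann(m) = span of standard monomials u with x*u, y*u in I (staircase corners).
Redundant generators: x^18*y
Minimal generators: x^17, x^13*y, x^12*y^2, x^9*y^4, x^7*y^6, x^6*y^7, x^5*y^12, x*y^13, y^14
Corners: y^13, x^4y^12, x^5y^11, x^6y^6, x^8y^5, x^11y^3, x^12y, x^16
Socle dim=8


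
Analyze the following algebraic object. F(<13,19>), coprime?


gcd(13,19)=1 => F=ab-a-b=13*19-13-19=247-32=215


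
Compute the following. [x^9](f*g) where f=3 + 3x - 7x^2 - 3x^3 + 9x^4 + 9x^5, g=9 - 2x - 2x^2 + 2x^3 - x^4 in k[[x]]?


[x^9] = sum a_i*b_j, i+j=9
  9*-1=-9
Sum=-9


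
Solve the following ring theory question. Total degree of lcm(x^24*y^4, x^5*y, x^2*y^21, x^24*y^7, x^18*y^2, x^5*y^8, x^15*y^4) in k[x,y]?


lcm = componentwise max:
x: max(24,5,2,24,18,5,15)=24
y: max(4,1,21,7,2,8,4)=21
Total=24+21=45


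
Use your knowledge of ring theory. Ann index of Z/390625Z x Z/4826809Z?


Exponent = lcm of the cyclic orders; pairwise coprime => product.
5^8*13^6=390625*4826809=1885472265625


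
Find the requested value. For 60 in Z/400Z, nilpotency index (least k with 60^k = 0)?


60^k mod 400:
k=1: 60
k=2: 0
First zero at k = 2


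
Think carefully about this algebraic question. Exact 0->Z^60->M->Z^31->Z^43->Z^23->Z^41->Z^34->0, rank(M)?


Alt sum=0:
(-1)^0*60 + (-1)^1*? + (-1)^2*31 + (-1)^3*43 + (-1)^4*23 + (-1)^5*41 + (-1)^6*34=0
rank(M)=64


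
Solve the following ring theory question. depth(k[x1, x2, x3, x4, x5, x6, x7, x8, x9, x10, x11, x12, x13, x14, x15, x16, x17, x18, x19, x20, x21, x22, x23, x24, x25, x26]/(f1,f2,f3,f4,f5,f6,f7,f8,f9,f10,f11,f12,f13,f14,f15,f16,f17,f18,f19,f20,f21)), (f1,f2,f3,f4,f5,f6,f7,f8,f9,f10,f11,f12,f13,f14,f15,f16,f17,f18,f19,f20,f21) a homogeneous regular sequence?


depth(R)=26
depth(R/I)=26-21=5


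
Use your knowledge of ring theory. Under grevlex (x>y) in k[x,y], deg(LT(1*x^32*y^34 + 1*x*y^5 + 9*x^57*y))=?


LT: 1*x^32*y^34
deg_x=32, deg_y=34
Total=32+34=66


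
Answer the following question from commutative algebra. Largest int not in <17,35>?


gcd(17,35)=1 => F=ab-a-b=17*35-17-35=595-52=543


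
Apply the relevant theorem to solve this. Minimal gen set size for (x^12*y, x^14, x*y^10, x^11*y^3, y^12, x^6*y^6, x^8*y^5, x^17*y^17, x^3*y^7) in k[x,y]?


Remove redundant (divisible by others).
x^17*y^17 redundant.
Min: x^14, x^12*y, x^11*y^3, x^8*y^5, x^6*y^6, x^3*y^7, x*y^10, y^12
Count=8


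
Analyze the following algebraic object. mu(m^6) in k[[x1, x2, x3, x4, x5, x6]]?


C(n+d-1,d)=C(11,6)=462


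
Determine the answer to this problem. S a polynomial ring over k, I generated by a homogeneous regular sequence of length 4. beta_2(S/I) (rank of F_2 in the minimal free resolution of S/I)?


Regular sequence => Koszul complex is the minimal free resolution.
Syz_1 minimally generated by Koszul relations f_i*e_j - f_j*e_i (i<j): mu(Syz_1) = beta_2 = C(m,2) = m(m-1)/2
m=4
4*3/2 = 6


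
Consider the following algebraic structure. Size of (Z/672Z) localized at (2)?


2-primary part: 672=2^5*21
Size=2^5=32


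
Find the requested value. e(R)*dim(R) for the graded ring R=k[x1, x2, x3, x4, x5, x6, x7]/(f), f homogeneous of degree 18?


e(R)=deg(f)=18, dim(R)=7-1=6
e*dim=18*6=108


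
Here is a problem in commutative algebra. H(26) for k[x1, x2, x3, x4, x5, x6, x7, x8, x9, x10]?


C(d+n-1,n-1)=C(35,9)=70607460


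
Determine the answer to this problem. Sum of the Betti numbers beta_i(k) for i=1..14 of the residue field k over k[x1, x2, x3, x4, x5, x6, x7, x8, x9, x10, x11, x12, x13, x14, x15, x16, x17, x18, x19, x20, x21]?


Koszul resolution: beta_i(k)=C(n,i), n=21
C(21,1)=21, C(21,2)=210, C(21,3)=1330, C(21,4)=5985, C(21,5)=20349, C(21,6)=54264, C(21,7)=116280, C(21,8)=203490, C(21,9)=293930, C(21,10)=352716, C(21,11)=352716, C(21,12)=293930, C(21,13)=203490, C(21,14)=116280
Sum=2014991


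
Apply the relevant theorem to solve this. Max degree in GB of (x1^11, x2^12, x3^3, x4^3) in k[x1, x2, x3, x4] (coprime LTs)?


Pure powers, coprime LTs => already GB.
Degrees: 11, 12, 3, 3
Max=12


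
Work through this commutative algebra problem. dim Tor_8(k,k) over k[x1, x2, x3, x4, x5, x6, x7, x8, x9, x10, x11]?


Koszul: C(n,i)=C(11,8)=165


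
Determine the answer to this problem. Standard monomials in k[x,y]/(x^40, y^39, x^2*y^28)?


k[x,y]/I, I = (x^40, y^39, x^2*y^28)
Rect: 40x39=1560. Corner: (40-2)x(39-28)=418.
dim = 1560-418 = 1142


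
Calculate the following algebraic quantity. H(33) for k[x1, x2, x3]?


C(d+n-1,n-1)=C(35,2)=595


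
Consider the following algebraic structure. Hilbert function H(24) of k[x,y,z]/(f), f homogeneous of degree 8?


C(26,2)-C(18,2)=325-153=172


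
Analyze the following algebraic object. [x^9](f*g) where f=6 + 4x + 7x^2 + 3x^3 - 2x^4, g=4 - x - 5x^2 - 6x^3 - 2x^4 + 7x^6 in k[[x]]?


[x^9] = sum a_i*b_j, i+j=9
  3*7=21
Sum=21


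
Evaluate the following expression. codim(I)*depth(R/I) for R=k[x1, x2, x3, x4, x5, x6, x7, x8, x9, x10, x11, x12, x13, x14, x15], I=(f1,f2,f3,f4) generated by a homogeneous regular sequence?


codim=4, depth=dim(R/I)=15-4=11
Product=4*11=44


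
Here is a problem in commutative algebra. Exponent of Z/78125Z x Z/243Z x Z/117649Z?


Exponent = lcm of the cyclic orders; pairwise coprime => product.
5^7*3^5*7^6=78125*243*117649=2233492734375


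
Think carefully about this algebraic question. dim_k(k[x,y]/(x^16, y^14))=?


Basis: x^i*y^j, i<16, j<14
16*14=224


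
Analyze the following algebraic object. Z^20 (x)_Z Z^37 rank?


rank(M(x)N) = rank(M)*rank(N)
20*37 = 740


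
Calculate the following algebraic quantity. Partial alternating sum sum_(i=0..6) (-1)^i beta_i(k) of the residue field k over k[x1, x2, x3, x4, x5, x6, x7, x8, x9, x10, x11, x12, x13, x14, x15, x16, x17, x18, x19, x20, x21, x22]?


Koszul resolution: beta_i(k)=C(n,i), n=22
sum_(i=0..p) (-1)^i C(n,i) = (-1)^p C(n-1,p)
(-1)^6*C(21,6) = (-1)^6*54264 = 54264


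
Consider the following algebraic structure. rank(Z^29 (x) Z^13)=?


rank(M(x)N) = rank(M)*rank(N)
29*13 = 377


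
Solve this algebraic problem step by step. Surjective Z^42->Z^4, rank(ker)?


rank(ker) = 42-4 = 38


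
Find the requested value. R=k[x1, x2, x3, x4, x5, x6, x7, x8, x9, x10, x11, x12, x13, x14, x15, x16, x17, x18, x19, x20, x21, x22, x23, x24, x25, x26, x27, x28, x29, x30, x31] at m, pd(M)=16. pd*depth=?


pd+depth=31
depth=31-16=15
pd*depth=16*15=240


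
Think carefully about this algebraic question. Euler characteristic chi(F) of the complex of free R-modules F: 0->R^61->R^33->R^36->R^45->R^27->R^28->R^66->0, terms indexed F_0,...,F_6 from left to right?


chi = sum (-1)^i * rank:
(-1)^0*61=61
(-1)^1*33=-33
(-1)^2*36=36
(-1)^3*45=-45
(-1)^4*27=27
(-1)^5*28=-28
(-1)^6*66=66
chi=84


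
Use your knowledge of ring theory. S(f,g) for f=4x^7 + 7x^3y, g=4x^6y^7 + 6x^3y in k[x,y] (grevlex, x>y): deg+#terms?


LT(f)=4x^7, LT(g)=4x^6y^7
lcm(LM)=x^7y^7
S(f,g) (scaled by 16 to clear denominators) = 4y^7*f - 4x*g = 28x^3y^8 - 24x^4y
2 terms, deg 11.
11+2=13


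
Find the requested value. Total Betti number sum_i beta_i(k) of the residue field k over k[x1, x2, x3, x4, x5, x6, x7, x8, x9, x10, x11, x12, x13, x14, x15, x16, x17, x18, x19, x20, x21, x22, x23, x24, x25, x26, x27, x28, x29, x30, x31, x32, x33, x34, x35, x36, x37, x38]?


Koszul resolution: beta_i(k)=C(n,i), n=38
sum_i C(38,i) = 2^38 = 274877906944
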